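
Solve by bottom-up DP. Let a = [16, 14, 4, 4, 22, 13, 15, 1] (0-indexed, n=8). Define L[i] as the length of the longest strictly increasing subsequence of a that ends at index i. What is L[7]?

1

   i    0    1    2    3    4    5    6    7
a[i]   16   14    4    4   22   13   15    1
L[i]    1    1    1    1    2    2    3    1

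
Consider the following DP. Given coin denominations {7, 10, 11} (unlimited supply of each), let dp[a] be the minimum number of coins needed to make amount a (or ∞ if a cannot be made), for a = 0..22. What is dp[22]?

 a  0  1  2  3  4  5  6  7  8  9 10 11 12 13 14 15 16 17 18 19 20 21 22
dp  0  -  -  -  -  -  -  1  -  -  1  1  -  -  2  -  -  2  2  -  2  2  2
(- denotes ∞ / unreachable)

2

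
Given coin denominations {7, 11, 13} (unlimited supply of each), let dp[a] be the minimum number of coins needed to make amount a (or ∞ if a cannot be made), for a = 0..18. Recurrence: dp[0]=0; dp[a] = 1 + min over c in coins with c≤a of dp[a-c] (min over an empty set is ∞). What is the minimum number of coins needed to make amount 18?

2

 a  0  1  2  3  4  5  6  7  8  9 10 11 12 13 14 15 16 17 18
dp  0  -  -  -  -  -  -  1  -  -  -  1  -  1  2  -  -  -  2
(- denotes ∞ / unreachable)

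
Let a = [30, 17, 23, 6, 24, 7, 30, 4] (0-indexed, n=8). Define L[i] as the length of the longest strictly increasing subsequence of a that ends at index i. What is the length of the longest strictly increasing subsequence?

4

   i    0    1    2    3    4    5    6    7
a[i]   30   17   23    6   24    7   30    4
L[i]    1    1    2    1    3    2    4    1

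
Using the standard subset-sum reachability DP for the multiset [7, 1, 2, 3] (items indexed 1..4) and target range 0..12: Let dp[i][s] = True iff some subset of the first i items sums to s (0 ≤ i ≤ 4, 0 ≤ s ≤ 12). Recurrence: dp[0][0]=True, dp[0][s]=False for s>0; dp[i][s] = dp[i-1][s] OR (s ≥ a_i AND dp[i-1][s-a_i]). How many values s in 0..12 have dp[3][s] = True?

8

i\s   0   1   2   3   4   5   6   7   8   9  10  11  12
  0   T   F   F   F   F   F   F   F   F   F   F   F   F
  1   T   F   F   F   F   F   F   T   F   F   F   F   F
  2   T   T   F   F   F   F   F   T   T   F   F   F   F
  3   T   T   T   T   F   F   F   T   T   T   T   F   F
  4   T   T   T   T   T   T   T   T   T   T   T   T   T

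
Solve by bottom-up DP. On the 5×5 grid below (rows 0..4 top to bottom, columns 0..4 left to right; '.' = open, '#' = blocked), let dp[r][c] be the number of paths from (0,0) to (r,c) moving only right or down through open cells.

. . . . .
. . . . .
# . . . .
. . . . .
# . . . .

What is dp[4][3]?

r\c   0   1   2   3   4
  0   1   1   1   1   1
  1   1   2   3   4   5
  2   0   2   5   9  14
  3   0   2   7  16  30
  4   0   2   9  25  55

25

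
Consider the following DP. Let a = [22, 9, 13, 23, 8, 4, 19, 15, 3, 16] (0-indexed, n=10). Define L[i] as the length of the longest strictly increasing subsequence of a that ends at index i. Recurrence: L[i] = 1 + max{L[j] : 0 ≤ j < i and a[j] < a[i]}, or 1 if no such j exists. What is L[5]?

1

   i    0    1    2    3    4    5    6    7    8    9
a[i]   22    9   13   23    8    4   19   15    3   16
L[i]    1    1    2    3    1    1    3    3    1    4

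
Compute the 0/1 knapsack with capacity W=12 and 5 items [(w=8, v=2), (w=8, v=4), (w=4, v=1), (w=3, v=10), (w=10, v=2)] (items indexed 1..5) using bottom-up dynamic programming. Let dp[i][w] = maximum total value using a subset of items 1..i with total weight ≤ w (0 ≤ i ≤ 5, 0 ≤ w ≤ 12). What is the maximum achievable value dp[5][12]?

14

i\w   0   1   2   3   4   5   6   7   8   9  10  11  12
  0   0   0   0   0   0   0   0   0   0   0   0   0   0
  1   0   0   0   0   0   0   0   0   2   2   2   2   2
  2   0   0   0   0   0   0   0   0   4   4   4   4   4
  3   0   0   0   0   1   1   1   1   4   4   4   4   5
  4   0   0   0  10  10  10  10  11  11  11  11  14  14
  5   0   0   0  10  10  10  10  11  11  11  11  14  14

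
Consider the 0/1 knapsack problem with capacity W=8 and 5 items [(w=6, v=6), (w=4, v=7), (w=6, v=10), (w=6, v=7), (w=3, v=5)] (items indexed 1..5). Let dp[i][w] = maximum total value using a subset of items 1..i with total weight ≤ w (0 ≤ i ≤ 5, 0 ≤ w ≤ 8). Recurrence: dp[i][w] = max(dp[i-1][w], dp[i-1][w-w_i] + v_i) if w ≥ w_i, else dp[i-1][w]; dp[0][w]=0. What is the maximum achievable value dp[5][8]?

12

i\w   0   1   2   3   4   5   6   7   8
  0   0   0   0   0   0   0   0   0   0
  1   0   0   0   0   0   0   6   6   6
  2   0   0   0   0   7   7   7   7   7
  3   0   0   0   0   7   7  10  10  10
  4   0   0   0   0   7   7  10  10  10
  5   0   0   0   5   7   7  10  12  12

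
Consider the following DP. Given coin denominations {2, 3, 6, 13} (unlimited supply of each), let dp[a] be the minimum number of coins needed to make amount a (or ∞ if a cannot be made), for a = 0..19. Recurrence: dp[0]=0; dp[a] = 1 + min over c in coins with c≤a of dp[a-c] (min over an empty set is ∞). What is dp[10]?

 a  0  1  2  3  4  5  6  7  8  9 10 11 12 13 14 15 16 17 18 19
dp  0  -  1  1  2  2  1  3  2  2  3  3  2  1  3  2  2  3  3  2
(- denotes ∞ / unreachable)

3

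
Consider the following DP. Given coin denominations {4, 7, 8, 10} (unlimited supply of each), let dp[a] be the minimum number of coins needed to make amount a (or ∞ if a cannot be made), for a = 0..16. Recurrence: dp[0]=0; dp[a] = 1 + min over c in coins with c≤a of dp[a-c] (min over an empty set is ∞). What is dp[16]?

 a  0  1  2  3  4  5  6  7  8  9 10 11 12 13 14 15 16
dp  0  -  -  -  1  -  -  1  1  -  1  2  2  -  2  2  2
(- denotes ∞ / unreachable)

2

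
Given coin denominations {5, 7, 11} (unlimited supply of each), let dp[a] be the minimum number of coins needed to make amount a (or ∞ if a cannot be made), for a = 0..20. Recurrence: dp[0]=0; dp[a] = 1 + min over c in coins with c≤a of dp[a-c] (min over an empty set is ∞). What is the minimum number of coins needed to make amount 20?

4

 a  0  1  2  3  4  5  6  7  8  9 10 11 12 13 14 15 16 17 18 19 20
dp  0  -  -  -  -  1  -  1  -  -  2  1  2  -  2  3  2  3  2  3  4
(- denotes ∞ / unreachable)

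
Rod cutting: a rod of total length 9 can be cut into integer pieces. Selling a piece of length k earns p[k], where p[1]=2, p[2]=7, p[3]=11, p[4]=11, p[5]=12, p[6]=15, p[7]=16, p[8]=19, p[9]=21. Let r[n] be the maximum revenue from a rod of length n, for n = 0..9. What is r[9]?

33

   n    0    1    2    3    4    5    6    7    8    9
r[n]    0    2    7   11   14   18   22   25   29   33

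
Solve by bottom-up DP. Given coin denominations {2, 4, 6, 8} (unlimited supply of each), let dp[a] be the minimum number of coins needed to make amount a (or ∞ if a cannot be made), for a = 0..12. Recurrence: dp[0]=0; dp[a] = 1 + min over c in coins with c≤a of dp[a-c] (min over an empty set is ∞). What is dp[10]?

2

 a  0  1  2  3  4  5  6  7  8  9 10 11 12
dp  0  -  1  -  1  -  1  -  1  -  2  -  2
(- denotes ∞ / unreachable)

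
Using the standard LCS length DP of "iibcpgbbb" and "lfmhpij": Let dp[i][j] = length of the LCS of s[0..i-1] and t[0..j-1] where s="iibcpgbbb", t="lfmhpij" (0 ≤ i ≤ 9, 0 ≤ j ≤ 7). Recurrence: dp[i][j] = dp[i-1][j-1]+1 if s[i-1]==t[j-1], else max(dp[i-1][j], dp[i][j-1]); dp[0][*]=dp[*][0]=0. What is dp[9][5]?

   ''  l  f  m  h  p  i  j
''  0  0  0  0  0  0  0  0
 i  0  0  0  0  0  0  1  1
 i  0  0  0  0  0  0  1  1
 b  0  0  0  0  0  0  1  1
 c  0  0  0  0  0  0  1  1
 p  0  0  0  0  0  1  1  1
 g  0  0  0  0  0  1  1  1
 b  0  0  0  0  0  1  1  1
 b  0  0  0  0  0  1  1  1
 b  0  0  0  0  0  1  1  1

1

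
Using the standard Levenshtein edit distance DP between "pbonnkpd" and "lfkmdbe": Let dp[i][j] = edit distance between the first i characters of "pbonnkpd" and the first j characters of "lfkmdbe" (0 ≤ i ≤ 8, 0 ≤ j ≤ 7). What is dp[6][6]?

6

   ''  l  f  k  m  d  b  e
''  0  1  2  3  4  5  6  7
 p  1  1  2  3  4  5  6  7
 b  2  2  2  3  4  5  5  6
 o  3  3  3  3  4  5  6  6
 n  4  4  4  4  4  5  6  7
 n  5  5  5  5  5  5  6  7
 k  6  6  6  5  6  6  6  7
 p  7  7  7  6  6  7  7  7
 d  8  8  8  7  7  6  7  8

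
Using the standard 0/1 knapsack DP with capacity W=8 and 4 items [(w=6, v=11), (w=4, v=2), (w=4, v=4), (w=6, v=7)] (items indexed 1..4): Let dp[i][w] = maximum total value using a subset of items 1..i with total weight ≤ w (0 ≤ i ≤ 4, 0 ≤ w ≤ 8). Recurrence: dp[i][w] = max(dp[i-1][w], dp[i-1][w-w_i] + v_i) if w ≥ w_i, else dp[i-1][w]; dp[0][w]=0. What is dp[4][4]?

4

i\w   0   1   2   3   4   5   6   7   8
  0   0   0   0   0   0   0   0   0   0
  1   0   0   0   0   0   0  11  11  11
  2   0   0   0   0   2   2  11  11  11
  3   0   0   0   0   4   4  11  11  11
  4   0   0   0   0   4   4  11  11  11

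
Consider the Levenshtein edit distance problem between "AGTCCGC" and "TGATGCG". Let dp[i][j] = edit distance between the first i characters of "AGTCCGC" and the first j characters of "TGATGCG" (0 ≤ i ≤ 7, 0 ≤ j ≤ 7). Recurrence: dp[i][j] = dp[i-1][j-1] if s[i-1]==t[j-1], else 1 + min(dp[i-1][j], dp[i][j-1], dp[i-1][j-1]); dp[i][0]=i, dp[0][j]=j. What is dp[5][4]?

   ''  T  G  A  T  G  C  G
''  0  1  2  3  4  5  6  7
 A  1  1  2  2  3  4  5  6
 G  2  2  1  2  3  3  4  5
 T  3  2  2  2  2  3  4  5
 C  4  3  3  3  3  3  3  4
 C  5  4  4  4  4  4  3  4
 G  6  5  4  5  5  4  4  3
 C  7  6  5  5  6  5  4  4

4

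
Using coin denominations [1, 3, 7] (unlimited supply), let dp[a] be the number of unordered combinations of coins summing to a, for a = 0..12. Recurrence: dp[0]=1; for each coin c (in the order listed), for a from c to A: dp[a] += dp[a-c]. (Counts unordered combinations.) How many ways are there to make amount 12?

7

after  coin     0     1     2     3     4     5     6     7     8     9    10    11    12
          1     1     1     1     1     1     1     1     1     1     1     1     1     1
          3     1     1     1     2     2     2     3     3     3     4     4     4     5
          7     1     1     1     2     2     2     3     4     4     5     6     6     7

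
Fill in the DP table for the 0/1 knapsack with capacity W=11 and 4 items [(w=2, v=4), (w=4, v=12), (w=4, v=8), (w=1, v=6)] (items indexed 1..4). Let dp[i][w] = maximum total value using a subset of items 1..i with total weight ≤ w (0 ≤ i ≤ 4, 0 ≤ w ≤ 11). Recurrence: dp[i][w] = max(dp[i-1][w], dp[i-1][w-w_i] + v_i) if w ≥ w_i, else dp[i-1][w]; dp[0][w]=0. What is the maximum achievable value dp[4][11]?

i\w   0   1   2   3   4   5   6   7   8   9  10  11
  0   0   0   0   0   0   0   0   0   0   0   0   0
  1   0   0   4   4   4   4   4   4   4   4   4   4
  2   0   0   4   4  12  12  16  16  16  16  16  16
  3   0   0   4   4  12  12  16  16  20  20  24  24
  4   0   6   6  10  12  18  18  22  22  26  26  30

30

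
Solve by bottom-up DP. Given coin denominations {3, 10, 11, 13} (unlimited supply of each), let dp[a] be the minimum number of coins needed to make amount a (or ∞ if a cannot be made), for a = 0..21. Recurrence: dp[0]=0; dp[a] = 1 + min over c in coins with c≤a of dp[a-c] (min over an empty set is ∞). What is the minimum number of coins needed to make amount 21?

2

 a  0  1  2  3  4  5  6  7  8  9 10 11 12 13 14 15 16 17 18 19 20 21
dp  0  -  -  1  -  -  2  -  -  3  1  1  4  1  2  5  2  3  6  3  2  2
(- denotes ∞ / unreachable)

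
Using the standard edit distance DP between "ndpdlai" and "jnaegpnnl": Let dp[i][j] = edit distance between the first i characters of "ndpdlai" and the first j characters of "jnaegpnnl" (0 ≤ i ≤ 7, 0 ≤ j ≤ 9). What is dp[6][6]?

6

   ''  j  n  a  e  g  p  n  n  l
''  0  1  2  3  4  5  6  7  8  9
 n  1  1  1  2  3  4  5  6  7  8
 d  2  2  2  2  3  4  5  6  7  8
 p  3  3  3  3  3  4  4  5  6  7
 d  4  4  4  4  4  4  5  5  6  7
 l  5  5  5  5  5  5  5  6  6  6
 a  6  6  6  5  6  6  6  6  7  7
 i  7  7  7  6  6  7  7  7  7  8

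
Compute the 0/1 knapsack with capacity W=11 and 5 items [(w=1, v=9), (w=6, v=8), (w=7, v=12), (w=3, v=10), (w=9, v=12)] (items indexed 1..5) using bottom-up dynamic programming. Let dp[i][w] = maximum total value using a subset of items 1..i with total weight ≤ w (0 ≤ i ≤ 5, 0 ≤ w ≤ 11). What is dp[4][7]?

19

i\w   0   1   2   3   4   5   6   7   8   9  10  11
  0   0   0   0   0   0   0   0   0   0   0   0   0
  1   0   9   9   9   9   9   9   9   9   9   9   9
  2   0   9   9   9   9   9   9  17  17  17  17  17
  3   0   9   9   9   9   9   9  17  21  21  21  21
  4   0   9   9  10  19  19  19  19  21  21  27  31
  5   0   9   9  10  19  19  19  19  21  21  27  31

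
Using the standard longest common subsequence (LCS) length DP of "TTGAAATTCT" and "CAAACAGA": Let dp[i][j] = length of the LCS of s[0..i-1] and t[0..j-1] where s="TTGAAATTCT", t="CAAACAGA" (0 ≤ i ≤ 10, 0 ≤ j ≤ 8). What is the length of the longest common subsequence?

4

   ''  C  A  A  A  C  A  G  A
''  0  0  0  0  0  0  0  0  0
 T  0  0  0  0  0  0  0  0  0
 T  0  0  0  0  0  0  0  0  0
 G  0  0  0  0  0  0  0  1  1
 A  0  0  1  1  1  1  1  1  2
 A  0  0  1  2  2  2  2  2  2
 A  0  0  1  2  3  3  3  3  3
 T  0  0  1  2  3  3  3  3  3
 T  0  0  1  2  3  3  3  3  3
 C  0  1  1  2  3  4  4  4  4
 T  0  1  1  2  3  4  4  4  4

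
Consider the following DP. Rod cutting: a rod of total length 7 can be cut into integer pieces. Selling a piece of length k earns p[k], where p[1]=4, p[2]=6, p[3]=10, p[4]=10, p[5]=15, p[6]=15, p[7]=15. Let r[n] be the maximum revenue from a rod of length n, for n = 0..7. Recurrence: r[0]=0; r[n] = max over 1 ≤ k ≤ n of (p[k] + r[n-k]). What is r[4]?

   n    0    1    2    3    4    5    6    7
r[n]    0    4    8   12   16   20   24   28

16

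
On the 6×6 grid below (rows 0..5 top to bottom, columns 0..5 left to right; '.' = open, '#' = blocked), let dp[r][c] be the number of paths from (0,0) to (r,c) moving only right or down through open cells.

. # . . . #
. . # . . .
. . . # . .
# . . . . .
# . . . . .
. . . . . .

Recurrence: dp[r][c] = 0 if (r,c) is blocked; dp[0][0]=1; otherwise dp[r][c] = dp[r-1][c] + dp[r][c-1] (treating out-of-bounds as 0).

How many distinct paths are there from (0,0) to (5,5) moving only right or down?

r\c   0   1   2   3   4   5
  0   1   0   0   0   0   0
  1   1   1   0   0   0   0
  2   1   2   2   0   0   0
  3   0   2   4   4   4   4
  4   0   2   6  10  14  18
  5   0   2   8  18  32  50

50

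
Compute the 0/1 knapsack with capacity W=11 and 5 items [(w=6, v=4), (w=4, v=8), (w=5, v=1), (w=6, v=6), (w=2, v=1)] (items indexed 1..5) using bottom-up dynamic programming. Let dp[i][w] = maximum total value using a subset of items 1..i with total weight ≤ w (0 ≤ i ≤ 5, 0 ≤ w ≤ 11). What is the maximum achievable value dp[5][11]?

14

i\w   0   1   2   3   4   5   6   7   8   9  10  11
  0   0   0   0   0   0   0   0   0   0   0   0   0
  1   0   0   0   0   0   0   4   4   4   4   4   4
  2   0   0   0   0   8   8   8   8   8   8  12  12
  3   0   0   0   0   8   8   8   8   8   9  12  12
  4   0   0   0   0   8   8   8   8   8   9  14  14
  5   0   0   1   1   8   8   9   9   9   9  14  14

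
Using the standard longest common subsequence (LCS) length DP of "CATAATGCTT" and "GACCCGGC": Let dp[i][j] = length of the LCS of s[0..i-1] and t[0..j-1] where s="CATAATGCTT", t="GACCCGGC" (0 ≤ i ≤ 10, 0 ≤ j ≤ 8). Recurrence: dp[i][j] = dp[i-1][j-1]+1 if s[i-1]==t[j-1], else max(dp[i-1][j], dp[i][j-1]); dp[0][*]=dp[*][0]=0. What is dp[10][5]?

   ''  G  A  C  C  C  G  G  C
''  0  0  0  0  0  0  0  0  0
 C  0  0  0  1  1  1  1  1  1
 A  0  0  1  1  1  1  1  1  1
 T  0  0  1  1  1  1  1  1  1
 A  0  0  1  1  1  1  1  1  1
 A  0  0  1  1  1  1  1  1  1
 T  0  0  1  1  1  1  1  1  1
 G  0  1  1  1  1  1  2  2  2
 C  0  1  1  2  2  2  2  2  3
 T  0  1  1  2  2  2  2  2  3
 T  0  1  1  2  2  2  2  2  3

2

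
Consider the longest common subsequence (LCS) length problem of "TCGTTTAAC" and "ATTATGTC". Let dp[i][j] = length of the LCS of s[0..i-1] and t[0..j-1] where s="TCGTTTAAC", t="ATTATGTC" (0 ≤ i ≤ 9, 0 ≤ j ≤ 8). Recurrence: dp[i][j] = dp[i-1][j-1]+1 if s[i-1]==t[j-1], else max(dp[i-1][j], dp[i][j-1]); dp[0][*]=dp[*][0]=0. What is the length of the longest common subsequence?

5

   ''  A  T  T  A  T  G  T  C
''  0  0  0  0  0  0  0  0  0
 T  0  0  1  1  1  1  1  1  1
 C  0  0  1  1  1  1  1  1  2
 G  0  0  1  1  1  1  2  2  2
 T  0  0  1  2  2  2  2  3  3
 T  0  0  1  2  2  3  3  3  3
 T  0  0  1  2  2  3  3  4  4
 A  0  1  1  2  3  3  3  4  4
 A  0  1  1  2  3  3  3  4  4
 C  0  1  1  2  3  3  3  4  5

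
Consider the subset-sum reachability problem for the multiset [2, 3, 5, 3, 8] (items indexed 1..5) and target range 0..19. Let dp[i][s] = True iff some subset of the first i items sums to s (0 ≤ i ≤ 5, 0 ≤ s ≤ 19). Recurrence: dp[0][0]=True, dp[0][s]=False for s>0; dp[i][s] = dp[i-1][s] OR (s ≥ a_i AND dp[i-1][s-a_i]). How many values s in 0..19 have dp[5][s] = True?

15

i\s   0   1   2   3   4   5   6   7   8   9  10  11  12  13  14  15  16  17  18  19
  0   T   F   F   F   F   F   F   F   F   F   F   F   F   F   F   F   F   F   F   F
  1   T   F   T   F   F   F   F   F   F   F   F   F   F   F   F   F   F   F   F   F
  2   T   F   T   T   F   T   F   F   F   F   F   F   F   F   F   F   F   F   F   F
  3   T   F   T   T   F   T   F   T   T   F   T   F   F   F   F   F   F   F   F   F
  4   T   F   T   T   F   T   T   T   T   F   T   T   F   T   F   F   F   F   F   F
  5   T   F   T   T   F   T   T   T   T   F   T   T   F   T   T   T   T   F   T   T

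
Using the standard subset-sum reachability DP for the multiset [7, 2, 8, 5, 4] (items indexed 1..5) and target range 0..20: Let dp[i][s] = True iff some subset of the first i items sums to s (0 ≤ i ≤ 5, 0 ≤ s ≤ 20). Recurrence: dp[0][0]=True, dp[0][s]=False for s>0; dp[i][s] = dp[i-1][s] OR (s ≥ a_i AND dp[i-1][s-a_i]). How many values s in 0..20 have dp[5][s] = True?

i\s   0   1   2   3   4   5   6   7   8   9  10  11  12  13  14  15  16  17  18  19  20
  0   T   F   F   F   F   F   F   F   F   F   F   F   F   F   F   F   F   F   F   F   F
  1   T   F   F   F   F   F   F   T   F   F   F   F   F   F   F   F   F   F   F   F   F
  2   T   F   T   F   F   F   F   T   F   T   F   F   F   F   F   F   F   F   F   F   F
  3   T   F   T   F   F   F   F   T   T   T   T   F   F   F   F   T   F   T   F   F   F
  4   T   F   T   F   F   T   F   T   T   T   T   F   T   T   T   T   F   T   F   F   T
  5   T   F   T   F   T   T   T   T   T   T   T   T   T   T   T   T   T   T   T   T   T

19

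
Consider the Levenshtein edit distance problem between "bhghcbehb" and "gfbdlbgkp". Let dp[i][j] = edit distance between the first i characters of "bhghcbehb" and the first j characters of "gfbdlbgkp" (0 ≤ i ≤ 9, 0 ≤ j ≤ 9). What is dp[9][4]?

7

   ''  g  f  b  d  l  b  g  k  p
''  0  1  2  3  4  5  6  7  8  9
 b  1  1  2  2  3  4  5  6  7  8
 h  2  2  2  3  3  4  5  6  7  8
 g  3  2  3  3  4  4  5  5  6  7
 h  4  3  3  4  4  5  5  6  6  7
 c  5  4  4  4  5  5  6  6  7  7
 b  6  5  5  4  5  6  5  6  7  8
 e  7  6  6  5  5  6  6  6  7  8
 h  8  7  7  6  6  6  7  7  7  8
 b  9  8  8  7  7  7  6  7  8  8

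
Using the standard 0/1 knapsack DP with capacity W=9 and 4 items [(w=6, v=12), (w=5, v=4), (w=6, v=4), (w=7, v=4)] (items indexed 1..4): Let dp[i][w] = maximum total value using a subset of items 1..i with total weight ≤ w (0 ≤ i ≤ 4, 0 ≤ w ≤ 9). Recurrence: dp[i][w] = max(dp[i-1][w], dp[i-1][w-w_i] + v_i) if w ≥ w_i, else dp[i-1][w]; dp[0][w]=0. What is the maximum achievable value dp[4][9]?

i\w   0   1   2   3   4   5   6   7   8   9
  0   0   0   0   0   0   0   0   0   0   0
  1   0   0   0   0   0   0  12  12  12  12
  2   0   0   0   0   0   4  12  12  12  12
  3   0   0   0   0   0   4  12  12  12  12
  4   0   0   0   0   0   4  12  12  12  12

12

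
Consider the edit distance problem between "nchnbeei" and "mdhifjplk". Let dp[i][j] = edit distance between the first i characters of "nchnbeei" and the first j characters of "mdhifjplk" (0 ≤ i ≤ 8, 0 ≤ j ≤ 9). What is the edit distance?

   ''  m  d  h  i  f  j  p  l  k
''  0  1  2  3  4  5  6  7  8  9
 n  1  1  2  3  4  5  6  7  8  9
 c  2  2  2  3  4  5  6  7  8  9
 h  3  3  3  2  3  4  5  6  7  8
 n  4  4  4  3  3  4  5  6  7  8
 b  5  5  5  4  4  4  5  6  7  8
 e  6  6  6  5  5  5  5  6  7  8
 e  7  7  7  6  6  6  6  6  7  8
 i  8  8  8  7  6  7  7  7  7  8

8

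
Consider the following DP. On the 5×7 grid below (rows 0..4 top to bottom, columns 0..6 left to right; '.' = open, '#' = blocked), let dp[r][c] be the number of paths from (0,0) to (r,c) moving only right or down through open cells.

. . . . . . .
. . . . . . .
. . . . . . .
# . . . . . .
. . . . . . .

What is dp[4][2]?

12

r\c   0   1   2   3   4   5   6
  0   1   1   1   1   1   1   1
  1   1   2   3   4   5   6   7
  2   1   3   6  10  15  21  28
  3   0   3   9  19  34  55  83
  4   0   3  12  31  65 120 203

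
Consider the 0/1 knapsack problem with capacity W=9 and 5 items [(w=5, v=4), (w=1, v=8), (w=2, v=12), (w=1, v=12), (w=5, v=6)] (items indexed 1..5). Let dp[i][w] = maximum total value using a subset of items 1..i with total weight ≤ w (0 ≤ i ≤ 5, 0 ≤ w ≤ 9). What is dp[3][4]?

20

i\w   0   1   2   3   4   5   6   7   8   9
  0   0   0   0   0   0   0   0   0   0   0
  1   0   0   0   0   0   4   4   4   4   4
  2   0   8   8   8   8   8  12  12  12  12
  3   0   8  12  20  20  20  20  20  24  24
  4   0  12  20  24  32  32  32  32  32  36
  5   0  12  20  24  32  32  32  32  32  38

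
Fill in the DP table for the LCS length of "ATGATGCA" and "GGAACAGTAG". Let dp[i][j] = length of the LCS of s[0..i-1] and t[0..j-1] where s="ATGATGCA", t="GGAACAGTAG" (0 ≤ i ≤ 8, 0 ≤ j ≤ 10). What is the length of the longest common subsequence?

   ''  G  G  A  A  C  A  G  T  A  G
''  0  0  0  0  0  0  0  0  0  0  0
 A  0  0  0  1  1  1  1  1  1  1  1
 T  0  0  0  1  1  1  1  1  2  2  2
 G  0  1  1  1  1  1  1  2  2  2  3
 A  0  1  1  2  2  2  2  2  2  3  3
 T  0  1  1  2  2  2  2  2  3  3  3
 G  0  1  2  2  2  2  2  3  3  3  4
 C  0  1  2  2  2  3  3  3  3  3  4
 A  0  1  2  3  3  3  4  4  4  4  4

4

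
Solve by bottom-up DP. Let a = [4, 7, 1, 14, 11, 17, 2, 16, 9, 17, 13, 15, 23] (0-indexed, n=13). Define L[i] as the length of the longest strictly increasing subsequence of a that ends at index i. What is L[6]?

2

   i    0    1    2    3    4    5    6    7    8    9   10   11   12
a[i]    4    7    1   14   11   17    2   16    9   17   13   15   23
L[i]    1    2    1    3    3    4    2    4    3    5    4    5    6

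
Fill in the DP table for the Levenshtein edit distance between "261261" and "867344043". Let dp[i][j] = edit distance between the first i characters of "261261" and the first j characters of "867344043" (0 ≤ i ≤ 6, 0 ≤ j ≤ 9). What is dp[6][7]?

6

   ''  8  6  7  3  4  4  0  4  3
''  0  1  2  3  4  5  6  7  8  9
 2  1  1  2  3  4  5  6  7  8  9
 6  2  2  1  2  3  4  5  6  7  8
 1  3  3  2  2  3  4  5  6  7  8
 2  4  4  3  3  3  4  5  6  7  8
 6  5  5  4  4  4  4  5  6  7  8
 1  6  6  5  5  5  5  5  6  7  8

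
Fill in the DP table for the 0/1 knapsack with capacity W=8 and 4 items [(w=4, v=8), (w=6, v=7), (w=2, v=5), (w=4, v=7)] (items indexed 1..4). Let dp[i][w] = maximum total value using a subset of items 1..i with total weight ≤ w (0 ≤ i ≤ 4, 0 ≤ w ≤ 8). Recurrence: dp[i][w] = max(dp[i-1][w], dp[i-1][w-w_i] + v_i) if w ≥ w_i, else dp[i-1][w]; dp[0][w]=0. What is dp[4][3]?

i\w   0   1   2   3   4   5   6   7   8
  0   0   0   0   0   0   0   0   0   0
  1   0   0   0   0   8   8   8   8   8
  2   0   0   0   0   8   8   8   8   8
  3   0   0   5   5   8   8  13  13  13
  4   0   0   5   5   8   8  13  13  15

5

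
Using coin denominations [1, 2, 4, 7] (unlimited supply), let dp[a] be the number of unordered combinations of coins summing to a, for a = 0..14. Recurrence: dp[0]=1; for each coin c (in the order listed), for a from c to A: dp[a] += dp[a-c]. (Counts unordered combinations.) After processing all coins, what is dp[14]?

after  coin     0     1     2     3     4     5     6     7     8     9    10    11    12    13    14
          1     1     1     1     1     1     1     1     1     1     1     1     1     1     1     1
          2     1     1     2     2     3     3     4     4     5     5     6     6     7     7     8
          4     1     1     2     2     4     4     6     6     9     9    12    12    16    16    20
          7     1     1     2     2     4     4     6     7    10    11    14    16    20    22    27

27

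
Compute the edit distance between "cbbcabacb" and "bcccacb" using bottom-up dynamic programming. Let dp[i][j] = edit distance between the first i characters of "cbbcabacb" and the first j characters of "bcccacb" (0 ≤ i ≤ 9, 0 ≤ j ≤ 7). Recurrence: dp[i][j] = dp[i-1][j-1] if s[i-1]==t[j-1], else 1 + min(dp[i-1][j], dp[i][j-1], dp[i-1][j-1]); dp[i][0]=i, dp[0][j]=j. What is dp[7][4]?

5

   ''  b  c  c  c  a  c  b
''  0  1  2  3  4  5  6  7
 c  1  1  1  2  3  4  5  6
 b  2  1  2  2  3  4  5  5
 b  3  2  2  3  3  4  5  5
 c  4  3  2  2  3  4  4  5
 a  5  4  3  3  3  3  4  5
 b  6  5  4  4  4  4  4  4
 a  7  6  5  5  5  4  5  5
 c  8  7  6  5  5  5  4  5
 b  9  8  7  6  6  6  5  4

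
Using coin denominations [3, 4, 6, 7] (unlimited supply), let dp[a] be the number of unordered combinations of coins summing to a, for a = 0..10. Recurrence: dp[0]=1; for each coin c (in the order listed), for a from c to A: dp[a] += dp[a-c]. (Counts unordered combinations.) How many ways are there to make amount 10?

3

after  coin     0     1     2     3     4     5     6     7     8     9    10
          3     1     0     0     1     0     0     1     0     0     1     0
          4     1     0     0     1     1     0     1     1     1     1     1
          6     1     0     0     1     1     0     2     1     1     2     2
          7     1     0     0     1     1     0     2     2     1     2     3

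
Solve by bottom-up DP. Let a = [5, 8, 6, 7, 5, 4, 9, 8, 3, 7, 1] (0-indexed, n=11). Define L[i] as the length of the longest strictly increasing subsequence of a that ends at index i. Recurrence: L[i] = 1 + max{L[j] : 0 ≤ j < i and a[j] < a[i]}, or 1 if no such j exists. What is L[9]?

   i    0    1    2    3    4    5    6    7    8    9   10
a[i]    5    8    6    7    5    4    9    8    3    7    1
L[i]    1    2    2    3    1    1    4    4    1    3    1

3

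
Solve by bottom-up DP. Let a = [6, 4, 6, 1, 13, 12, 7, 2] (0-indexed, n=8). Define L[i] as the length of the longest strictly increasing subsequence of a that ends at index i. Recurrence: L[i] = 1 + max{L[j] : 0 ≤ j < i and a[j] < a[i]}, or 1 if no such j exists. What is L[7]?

2

   i    0    1    2    3    4    5    6    7
a[i]    6    4    6    1   13   12    7    2
L[i]    1    1    2    1    3    3    3    2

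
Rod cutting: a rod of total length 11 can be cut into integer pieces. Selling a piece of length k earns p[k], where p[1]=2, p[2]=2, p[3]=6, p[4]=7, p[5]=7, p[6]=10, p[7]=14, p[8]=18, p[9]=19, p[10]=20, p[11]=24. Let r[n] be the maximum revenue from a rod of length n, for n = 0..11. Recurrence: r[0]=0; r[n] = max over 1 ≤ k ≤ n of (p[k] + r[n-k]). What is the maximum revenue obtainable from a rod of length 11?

24

   n    0    1    2    3    4    5    6    7    8    9   10   11
r[n]    0    2    4    6    8   10   12   14   18   20   22   24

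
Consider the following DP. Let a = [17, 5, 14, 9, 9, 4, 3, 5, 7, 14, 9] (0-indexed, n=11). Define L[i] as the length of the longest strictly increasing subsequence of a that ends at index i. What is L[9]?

4

   i    0    1    2    3    4    5    6    7    8    9   10
a[i]   17    5   14    9    9    4    3    5    7   14    9
L[i]    1    1    2    2    2    1    1    2    3    4    4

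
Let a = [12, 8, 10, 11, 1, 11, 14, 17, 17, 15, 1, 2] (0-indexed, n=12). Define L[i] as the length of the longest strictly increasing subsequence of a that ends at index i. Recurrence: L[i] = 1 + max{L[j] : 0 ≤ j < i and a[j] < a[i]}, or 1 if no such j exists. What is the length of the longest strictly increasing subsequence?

   i    0    1    2    3    4    5    6    7    8    9   10   11
a[i]   12    8   10   11    1   11   14   17   17   15    1    2
L[i]    1    1    2    3    1    3    4    5    5    5    1    2

5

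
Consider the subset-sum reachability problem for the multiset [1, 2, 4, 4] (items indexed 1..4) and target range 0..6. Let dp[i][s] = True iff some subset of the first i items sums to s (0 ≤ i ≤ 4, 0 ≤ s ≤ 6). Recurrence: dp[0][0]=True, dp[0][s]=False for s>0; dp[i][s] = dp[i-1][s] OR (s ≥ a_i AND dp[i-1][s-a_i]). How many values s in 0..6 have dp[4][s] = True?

7

i\s   0   1   2   3   4   5   6
  0   T   F   F   F   F   F   F
  1   T   T   F   F   F   F   F
  2   T   T   T   T   F   F   F
  3   T   T   T   T   T   T   T
  4   T   T   T   T   T   T   T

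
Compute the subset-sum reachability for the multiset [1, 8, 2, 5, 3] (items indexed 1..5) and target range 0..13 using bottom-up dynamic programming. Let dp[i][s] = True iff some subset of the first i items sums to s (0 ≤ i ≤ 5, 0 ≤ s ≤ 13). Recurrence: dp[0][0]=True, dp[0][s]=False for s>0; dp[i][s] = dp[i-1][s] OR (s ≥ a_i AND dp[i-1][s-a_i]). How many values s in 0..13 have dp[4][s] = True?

12

i\s   0   1   2   3   4   5   6   7   8   9  10  11  12  13
  0   T   F   F   F   F   F   F   F   F   F   F   F   F   F
  1   T   T   F   F   F   F   F   F   F   F   F   F   F   F
  2   T   T   F   F   F   F   F   F   T   T   F   F   F   F
  3   T   T   T   T   F   F   F   F   T   T   T   T   F   F
  4   T   T   T   T   F   T   T   T   T   T   T   T   F   T
  5   T   T   T   T   T   T   T   T   T   T   T   T   T   T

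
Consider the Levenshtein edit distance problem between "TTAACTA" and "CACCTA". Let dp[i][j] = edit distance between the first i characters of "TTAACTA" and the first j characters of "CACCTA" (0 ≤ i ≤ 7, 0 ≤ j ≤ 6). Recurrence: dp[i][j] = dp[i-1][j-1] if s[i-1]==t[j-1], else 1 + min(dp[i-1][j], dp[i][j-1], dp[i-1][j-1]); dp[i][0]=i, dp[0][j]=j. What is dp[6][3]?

4

   ''  C  A  C  C  T  A
''  0  1  2  3  4  5  6
 T  1  1  2  3  4  4  5
 T  2  2  2  3  4  4  5
 A  3  3  2  3  4  5  4
 A  4  4  3  3  4  5  5
 C  5  4  4  3  3  4  5
 T  6  5  5  4  4  3  4
 A  7  6  5  5  5  4  3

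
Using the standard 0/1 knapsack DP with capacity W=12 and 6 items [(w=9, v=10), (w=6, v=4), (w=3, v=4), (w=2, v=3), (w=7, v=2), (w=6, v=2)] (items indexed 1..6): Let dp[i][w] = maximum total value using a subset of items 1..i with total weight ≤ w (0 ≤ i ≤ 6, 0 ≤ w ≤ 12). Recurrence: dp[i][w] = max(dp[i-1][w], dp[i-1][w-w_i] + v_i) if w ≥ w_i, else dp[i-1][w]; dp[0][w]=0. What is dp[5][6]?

7

i\w   0   1   2   3   4   5   6   7   8   9  10  11  12
  0   0   0   0   0   0   0   0   0   0   0   0   0   0
  1   0   0   0   0   0   0   0   0   0  10  10  10  10
  2   0   0   0   0   0   0   4   4   4  10  10  10  10
  3   0   0   0   4   4   4   4   4   4  10  10  10  14
  4   0   0   3   4   4   7   7   7   7  10  10  13  14
  5   0   0   3   4   4   7   7   7   7  10  10  13  14
  6   0   0   3   4   4   7   7   7   7  10  10  13  14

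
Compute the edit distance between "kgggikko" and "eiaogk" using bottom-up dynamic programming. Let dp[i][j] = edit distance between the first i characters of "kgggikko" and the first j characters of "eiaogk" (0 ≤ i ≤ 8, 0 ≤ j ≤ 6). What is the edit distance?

   ''  e  i  a  o  g  k
''  0  1  2  3  4  5  6
 k  1  1  2  3  4  5  5
 g  2  2  2  3  4  4  5
 g  3  3  3  3  4  4  5
 g  4  4  4  4  4  4  5
 i  5  5  4  5  5  5  5
 k  6  6  5  5  6  6  5
 k  7  7  6  6  6  7  6
 o  8  8  7  7  6  7  7

7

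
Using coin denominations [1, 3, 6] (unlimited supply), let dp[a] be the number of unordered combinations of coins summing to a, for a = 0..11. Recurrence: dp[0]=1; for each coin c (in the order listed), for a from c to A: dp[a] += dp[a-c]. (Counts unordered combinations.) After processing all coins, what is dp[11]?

after  coin     0     1     2     3     4     5     6     7     8     9    10    11
          1     1     1     1     1     1     1     1     1     1     1     1     1
          3     1     1     1     2     2     2     3     3     3     4     4     4
          6     1     1     1     2     2     2     4     4     4     6     6     6

6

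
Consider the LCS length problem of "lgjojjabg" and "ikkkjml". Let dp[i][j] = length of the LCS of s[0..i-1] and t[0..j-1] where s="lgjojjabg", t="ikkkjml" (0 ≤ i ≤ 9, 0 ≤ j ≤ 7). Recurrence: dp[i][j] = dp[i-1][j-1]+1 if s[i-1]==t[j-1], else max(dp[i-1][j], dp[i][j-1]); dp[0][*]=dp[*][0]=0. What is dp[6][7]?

   ''  i  k  k  k  j  m  l
''  0  0  0  0  0  0  0  0
 l  0  0  0  0  0  0  0  1
 g  0  0  0  0  0  0  0  1
 j  0  0  0  0  0  1  1  1
 o  0  0  0  0  0  1  1  1
 j  0  0  0  0  0  1  1  1
 j  0  0  0  0  0  1  1  1
 a  0  0  0  0  0  1  1  1
 b  0  0  0  0  0  1  1  1
 g  0  0  0  0  0  1  1  1

1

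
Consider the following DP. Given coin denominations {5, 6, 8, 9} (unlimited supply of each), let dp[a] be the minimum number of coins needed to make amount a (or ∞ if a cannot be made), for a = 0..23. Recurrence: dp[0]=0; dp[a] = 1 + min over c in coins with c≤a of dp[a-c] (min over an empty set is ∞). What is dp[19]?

3

 a  0  1  2  3  4  5  6  7  8  9 10 11 12 13 14 15 16 17 18 19 20 21 22 23
dp  0  -  -  -  -  1  1  -  1  1  2  2  2  2  2  2  2  2  2  3  3  3  3  3
(- denotes ∞ / unreachable)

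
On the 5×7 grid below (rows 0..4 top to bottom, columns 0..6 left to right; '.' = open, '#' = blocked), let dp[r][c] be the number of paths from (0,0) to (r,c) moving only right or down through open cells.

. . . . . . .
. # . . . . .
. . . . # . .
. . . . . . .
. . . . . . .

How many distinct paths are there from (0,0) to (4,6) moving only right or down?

r\c   0   1   2   3   4   5   6
  0   1   1   1   1   1   1   1
  1   1   0   1   2   3   4   5
  2   1   1   2   4   0   4   9
  3   1   2   4   8   8  12  21
  4   1   3   7  15  23  35  56

56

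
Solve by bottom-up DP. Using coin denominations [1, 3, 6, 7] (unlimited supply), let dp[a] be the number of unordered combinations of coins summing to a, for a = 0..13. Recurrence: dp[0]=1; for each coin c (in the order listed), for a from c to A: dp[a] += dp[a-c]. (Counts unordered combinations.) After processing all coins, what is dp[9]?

7

after  coin     0     1     2     3     4     5     6     7     8     9    10    11    12    13
          1     1     1     1     1     1     1     1     1     1     1     1     1     1     1
          3     1     1     1     2     2     2     3     3     3     4     4     4     5     5
          6     1     1     1     2     2     2     4     4     4     6     6     6     9     9
          7     1     1     1     2     2     2     4     5     5     7     8     8    11    13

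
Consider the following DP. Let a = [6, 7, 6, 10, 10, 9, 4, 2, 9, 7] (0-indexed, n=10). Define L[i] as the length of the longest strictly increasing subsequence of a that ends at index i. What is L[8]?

   i    0    1    2    3    4    5    6    7    8    9
a[i]    6    7    6   10   10    9    4    2    9    7
L[i]    1    2    1    3    3    3    1    1    3    2

3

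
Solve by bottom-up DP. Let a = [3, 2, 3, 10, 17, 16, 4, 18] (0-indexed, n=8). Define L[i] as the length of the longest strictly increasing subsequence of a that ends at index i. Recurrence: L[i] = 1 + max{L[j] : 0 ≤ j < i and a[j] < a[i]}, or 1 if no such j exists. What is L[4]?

   i    0    1    2    3    4    5    6    7
a[i]    3    2    3   10   17   16    4   18
L[i]    1    1    2    3    4    4    3    5

4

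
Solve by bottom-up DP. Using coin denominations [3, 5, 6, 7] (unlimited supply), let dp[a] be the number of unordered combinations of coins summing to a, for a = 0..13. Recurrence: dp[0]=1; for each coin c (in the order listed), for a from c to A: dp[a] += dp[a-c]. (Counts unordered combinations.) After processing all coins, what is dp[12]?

after  coin     0     1     2     3     4     5     6     7     8     9    10    11    12    13
          3     1     0     0     1     0     0     1     0     0     1     0     0     1     0
          5     1     0     0     1     0     1     1     0     1     1     1     1     1     1
          6     1     0     0     1     0     1     2     0     1     2     1     2     3     1
          7     1     0     0     1     0     1     2     1     1     2     2     2     4     3

4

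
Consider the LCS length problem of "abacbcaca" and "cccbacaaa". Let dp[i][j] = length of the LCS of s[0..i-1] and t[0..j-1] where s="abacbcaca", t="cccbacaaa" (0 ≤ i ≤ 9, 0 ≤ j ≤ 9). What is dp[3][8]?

   ''  c  c  c  b  a  c  a  a  a
''  0  0  0  0  0  0  0  0  0  0
 a  0  0  0  0  0  1  1  1  1  1
 b  0  0  0  0  1  1  1  1  1  1
 a  0  0  0  0  1  2  2  2  2  2
 c  0  1  1  1  1  2  3  3  3  3
 b  0  1  1  1  2  2  3  3  3  3
 c  0  1  2  2  2  2  3  3  3  3
 a  0  1  2  2  2  3  3  4  4  4
 c  0  1  2  3  3  3  4  4  4  4
 a  0  1  2  3  3  4  4  5  5  5

2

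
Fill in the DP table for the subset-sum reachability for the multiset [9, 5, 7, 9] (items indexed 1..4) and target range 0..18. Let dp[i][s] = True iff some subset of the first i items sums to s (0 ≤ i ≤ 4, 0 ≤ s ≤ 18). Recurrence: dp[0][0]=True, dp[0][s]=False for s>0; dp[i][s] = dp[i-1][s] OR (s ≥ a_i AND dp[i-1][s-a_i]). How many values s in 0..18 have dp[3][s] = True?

i\s   0   1   2   3   4   5   6   7   8   9  10  11  12  13  14  15  16  17  18
  0   T   F   F   F   F   F   F   F   F   F   F   F   F   F   F   F   F   F   F
  1   T   F   F   F   F   F   F   F   F   T   F   F   F   F   F   F   F   F   F
  2   T   F   F   F   F   T   F   F   F   T   F   F   F   F   T   F   F   F   F
  3   T   F   F   F   F   T   F   T   F   T   F   F   T   F   T   F   T   F   F
  4   T   F   F   F   F   T   F   T   F   T   F   F   T   F   T   F   T   F   T

7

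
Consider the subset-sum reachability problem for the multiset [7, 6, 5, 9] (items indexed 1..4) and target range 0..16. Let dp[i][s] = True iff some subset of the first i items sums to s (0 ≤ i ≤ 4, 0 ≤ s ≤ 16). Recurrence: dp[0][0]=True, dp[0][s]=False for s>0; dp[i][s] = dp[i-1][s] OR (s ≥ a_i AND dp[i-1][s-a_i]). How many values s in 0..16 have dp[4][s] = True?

i\s   0   1   2   3   4   5   6   7   8   9  10  11  12  13  14  15  16
  0   T   F   F   F   F   F   F   F   F   F   F   F   F   F   F   F   F
  1   T   F   F   F   F   F   F   T   F   F   F   F   F   F   F   F   F
  2   T   F   F   F   F   F   T   T   F   F   F   F   F   T   F   F   F
  3   T   F   F   F   F   T   T   T   F   F   F   T   T   T   F   F   F
  4   T   F   F   F   F   T   T   T   F   T   F   T   T   T   T   T   T

11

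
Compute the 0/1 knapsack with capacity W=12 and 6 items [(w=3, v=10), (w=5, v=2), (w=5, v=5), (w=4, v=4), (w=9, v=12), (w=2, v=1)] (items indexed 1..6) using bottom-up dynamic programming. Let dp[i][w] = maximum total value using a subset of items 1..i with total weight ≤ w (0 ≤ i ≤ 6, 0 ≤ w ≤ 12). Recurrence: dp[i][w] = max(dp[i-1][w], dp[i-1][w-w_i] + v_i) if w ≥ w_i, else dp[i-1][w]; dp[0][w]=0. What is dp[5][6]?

i\w   0   1   2   3   4   5   6   7   8   9  10  11  12
  0   0   0   0   0   0   0   0   0   0   0   0   0   0
  1   0   0   0  10  10  10  10  10  10  10  10  10  10
  2   0   0   0  10  10  10  10  10  12  12  12  12  12
  3   0   0   0  10  10  10  10  10  15  15  15  15  15
  4   0   0   0  10  10  10  10  14  15  15  15  15  19
  5   0   0   0  10  10  10  10  14  15  15  15  15  22
  6   0   0   1  10  10  11  11  14  15  15  16  16  22

10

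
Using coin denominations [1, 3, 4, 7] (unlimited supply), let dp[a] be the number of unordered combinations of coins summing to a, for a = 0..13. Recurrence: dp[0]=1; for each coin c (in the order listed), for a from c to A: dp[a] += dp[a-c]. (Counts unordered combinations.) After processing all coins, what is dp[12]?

14

after  coin     0     1     2     3     4     5     6     7     8     9    10    11    12    13
          1     1     1     1     1     1     1     1     1     1     1     1     1     1     1
          3     1     1     1     2     2     2     3     3     3     4     4     4     5     5
          4     1     1     1     2     3     3     4     5     6     7     8     9    11    12
          7     1     1     1     2     3     3     4     6     7     8    10    12    14    16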